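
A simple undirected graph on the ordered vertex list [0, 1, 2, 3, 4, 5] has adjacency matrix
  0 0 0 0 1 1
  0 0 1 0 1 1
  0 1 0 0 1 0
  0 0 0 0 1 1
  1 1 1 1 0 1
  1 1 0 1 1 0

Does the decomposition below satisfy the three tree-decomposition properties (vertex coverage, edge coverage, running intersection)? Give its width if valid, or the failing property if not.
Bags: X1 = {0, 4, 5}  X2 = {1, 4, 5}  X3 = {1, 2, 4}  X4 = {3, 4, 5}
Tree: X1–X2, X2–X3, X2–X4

Every vertex of G appears in some bag (union = {0, 1, 2, 3, 4, 5}); every edge is covered by a bag; and for each vertex v the set of bags containing v is connected in the bag tree. The decomposition is therefore valid. The largest bag has 3 vertices, so the width is 2.

Yes; width 2.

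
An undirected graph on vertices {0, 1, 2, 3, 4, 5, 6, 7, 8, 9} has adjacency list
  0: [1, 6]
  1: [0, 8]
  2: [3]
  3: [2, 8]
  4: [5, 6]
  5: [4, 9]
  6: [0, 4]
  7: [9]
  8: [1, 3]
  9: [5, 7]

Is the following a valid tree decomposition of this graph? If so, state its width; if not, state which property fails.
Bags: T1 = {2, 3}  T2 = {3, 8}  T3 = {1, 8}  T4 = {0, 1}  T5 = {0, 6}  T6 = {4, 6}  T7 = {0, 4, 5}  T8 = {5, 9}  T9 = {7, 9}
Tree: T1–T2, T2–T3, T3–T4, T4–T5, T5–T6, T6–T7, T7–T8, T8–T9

A tree decomposition must satisfy three properties: every vertex lies in some bag; for every edge, both endpoints lie together in some bag; and for every vertex, the bags containing it form a connected subtree. Here bags containing vertex 0 are not connected in the tree, so the decomposition is invalid.

No — bags containing vertex 0 are not connected in the tree.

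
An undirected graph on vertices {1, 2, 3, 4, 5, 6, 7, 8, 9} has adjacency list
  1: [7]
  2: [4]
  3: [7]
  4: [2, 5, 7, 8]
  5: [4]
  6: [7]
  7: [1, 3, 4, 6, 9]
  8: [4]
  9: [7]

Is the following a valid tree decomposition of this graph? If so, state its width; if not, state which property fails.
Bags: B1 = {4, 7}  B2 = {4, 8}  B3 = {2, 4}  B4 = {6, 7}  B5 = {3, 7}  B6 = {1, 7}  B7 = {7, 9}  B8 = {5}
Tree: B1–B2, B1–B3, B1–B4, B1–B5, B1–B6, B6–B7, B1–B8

No — edge (4,5) lies in no bag.

A tree decomposition must satisfy three properties: every vertex lies in some bag; for every edge, both endpoints lie together in some bag; and for every vertex, the bags containing it form a connected subtree. Here edge (4,5) lies in no bag, so the decomposition is invalid.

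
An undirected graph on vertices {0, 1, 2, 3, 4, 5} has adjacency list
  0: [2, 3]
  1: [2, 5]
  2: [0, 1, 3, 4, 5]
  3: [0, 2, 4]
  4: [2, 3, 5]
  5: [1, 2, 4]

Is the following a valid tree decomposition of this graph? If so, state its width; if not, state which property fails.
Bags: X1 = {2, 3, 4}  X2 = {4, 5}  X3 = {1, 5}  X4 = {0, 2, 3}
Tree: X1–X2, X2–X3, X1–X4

A tree decomposition must satisfy three properties: every vertex lies in some bag; for every edge, both endpoints lie together in some bag; and for every vertex, the bags containing it form a connected subtree. Here edge (2,5) lies in no bag, so the decomposition is invalid.

No — edge (2,5) lies in no bag.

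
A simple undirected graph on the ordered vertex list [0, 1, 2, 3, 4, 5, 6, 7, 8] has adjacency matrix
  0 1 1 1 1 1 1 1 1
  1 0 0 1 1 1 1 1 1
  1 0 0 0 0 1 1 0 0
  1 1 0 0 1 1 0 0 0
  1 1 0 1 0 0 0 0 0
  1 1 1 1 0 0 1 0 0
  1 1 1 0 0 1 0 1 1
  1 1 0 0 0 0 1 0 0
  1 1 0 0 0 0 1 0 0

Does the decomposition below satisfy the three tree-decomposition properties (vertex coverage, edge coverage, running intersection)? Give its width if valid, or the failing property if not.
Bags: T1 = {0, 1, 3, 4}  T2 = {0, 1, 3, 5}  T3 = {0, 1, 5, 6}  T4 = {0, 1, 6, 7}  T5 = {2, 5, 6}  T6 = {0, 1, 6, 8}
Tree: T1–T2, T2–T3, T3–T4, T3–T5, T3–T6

A tree decomposition must satisfy three properties: every vertex lies in some bag; for every edge, both endpoints lie together in some bag; and for every vertex, the bags containing it form a connected subtree. Here edge (0,2) lies in no bag, so the decomposition is invalid.

No — edge (0,2) lies in no bag.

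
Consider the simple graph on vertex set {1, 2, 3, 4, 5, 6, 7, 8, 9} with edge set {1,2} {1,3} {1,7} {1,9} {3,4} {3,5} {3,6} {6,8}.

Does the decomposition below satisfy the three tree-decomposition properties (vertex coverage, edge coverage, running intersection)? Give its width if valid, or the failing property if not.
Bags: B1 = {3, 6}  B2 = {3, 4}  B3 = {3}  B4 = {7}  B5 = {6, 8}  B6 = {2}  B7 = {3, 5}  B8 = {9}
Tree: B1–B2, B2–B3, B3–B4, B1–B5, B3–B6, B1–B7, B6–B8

No — vertex 1 appears in no bag.

A tree decomposition must satisfy three properties: every vertex lies in some bag; for every edge, both endpoints lie together in some bag; and for every vertex, the bags containing it form a connected subtree. Here vertex 1 appears in no bag, so the decomposition is invalid.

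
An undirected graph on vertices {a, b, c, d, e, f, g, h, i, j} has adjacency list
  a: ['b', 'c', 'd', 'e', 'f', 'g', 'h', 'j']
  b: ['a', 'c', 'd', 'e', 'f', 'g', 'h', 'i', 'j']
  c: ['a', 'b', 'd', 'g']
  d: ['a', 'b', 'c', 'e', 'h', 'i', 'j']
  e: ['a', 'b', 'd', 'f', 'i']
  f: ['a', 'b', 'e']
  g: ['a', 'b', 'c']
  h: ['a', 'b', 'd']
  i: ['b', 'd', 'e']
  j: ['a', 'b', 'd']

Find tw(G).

3

A width-3 tree decomposition is:
Bags: B1 = {a, b, d, e}  B2 = {a, b, d, h}  B3 = {a, b, d, j}  B4 = {a, b, c, d}  B5 = {a, b, c, g}  B6 = {b, d, e, i}  B7 = {a, b, e, f}
Tree: B1–B2, B1–B3, B3–B4, B4–B5, B1–B6, B1–B7
Each bag holds 4 vertices, so the decomposition has width 3, which upper-bounds the treewidth. On the other hand G contains the 4-clique {a, b, d, j}. A clique must lie in a single bag of any decomposition, so no decomposition can have width below 3. Hence tw(G) = 3 exactly.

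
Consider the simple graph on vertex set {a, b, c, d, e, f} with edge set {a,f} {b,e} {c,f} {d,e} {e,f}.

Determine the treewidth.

A width-1 tree decomposition is:
Bags: B1 = {c, f}  B2 = {a, f}  B3 = {e, f}  B4 = {d, e}  B5 = {b, e}
Tree: B1–B2, B2–B3, B3–B4, B3–B5
Every bag has size at most 2, so the width is 2 − 1 = 1 and tw(G) ≤ 1. Since G has at least one edge (e.g. f–c), it is not an edgeless graph, so tw(G) ≥ 1. The upper and lower bounds meet at 1, so that is the treewidth.

1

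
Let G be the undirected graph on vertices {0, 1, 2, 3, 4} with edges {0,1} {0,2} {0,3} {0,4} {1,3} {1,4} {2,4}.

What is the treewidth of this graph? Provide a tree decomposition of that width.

Treewidth 2.
One such decomposition:
Bags: B1 = {0, 2, 4}  B2 = {0, 1, 4}  B3 = {0, 1, 3}
Tree: B1–B2, B2–B3

Each bag holds 3 vertices, so the decomposition has width 2, which upper-bounds the treewidth. On the other hand G contains the 3-clique {0, 1, 3}. A clique must lie in a single bag of any decomposition, so no decomposition can have width below 2. The upper and lower bounds meet at 2, so that is the treewidth.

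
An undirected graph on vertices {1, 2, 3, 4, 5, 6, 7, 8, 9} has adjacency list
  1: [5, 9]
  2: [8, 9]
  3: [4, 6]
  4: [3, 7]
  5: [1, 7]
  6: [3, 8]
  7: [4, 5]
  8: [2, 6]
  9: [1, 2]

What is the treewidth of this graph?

2

A width-2 tree decomposition is:
Bags: B1 = {3, 4, 6}  B2 = {4, 6, 7}  B3 = {5, 6, 7}  B4 = {1, 5, 6}  B5 = {1, 6, 9}  B6 = {2, 6, 9}  B7 = {2, 6, 8}
Tree: B1–B2, B2–B3, B3–B4, B4–B5, B5–B6, B6–B7
Every bag has size at most 3, so the width is 3 − 1 = 2 and tw(G) ≤ 2. Since 6–3–4–7–5–1–9–2–8–6 is a cycle in G, G is not acyclic. Forests are exactly the graphs of treewidth ≤ 1, so tw(G) ≥ 2. Combining the bounds, tw(G) = 2.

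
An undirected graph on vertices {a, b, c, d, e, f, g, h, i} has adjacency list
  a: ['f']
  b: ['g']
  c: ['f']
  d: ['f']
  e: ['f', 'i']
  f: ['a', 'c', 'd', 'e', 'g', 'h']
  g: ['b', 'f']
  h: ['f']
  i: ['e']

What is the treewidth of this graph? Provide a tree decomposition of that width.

Treewidth 1.
Bags: B1 = {f, h}  B2 = {e, f}  B3 = {d, f}  B4 = {a, f}  B5 = {f, g}  B6 = {b, g}  B7 = {c, f}  B8 = {e, i}
Tree: B1–B2, B2–B3, B1–B4, B1–B5, B5–B6, B4–B7, B2–B8

Every bag has size at most 2, so the width is 2 − 1 = 1 and tw(G) ≤ 1. G has an edge, so its treewidth is at least 1. The upper and lower bounds meet at 1, so that is the treewidth.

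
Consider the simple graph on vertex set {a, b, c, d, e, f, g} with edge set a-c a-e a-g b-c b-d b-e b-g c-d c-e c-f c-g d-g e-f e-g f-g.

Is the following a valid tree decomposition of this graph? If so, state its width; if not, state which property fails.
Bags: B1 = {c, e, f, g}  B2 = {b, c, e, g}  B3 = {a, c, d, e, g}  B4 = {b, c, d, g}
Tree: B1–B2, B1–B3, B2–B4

A tree decomposition must satisfy three properties: every vertex lies in some bag; for every edge, both endpoints lie together in some bag; and for every vertex, the bags containing it form a connected subtree. Here bags containing vertex d are not connected in the tree, so the decomposition is invalid.

No — bags containing vertex d are not connected in the tree.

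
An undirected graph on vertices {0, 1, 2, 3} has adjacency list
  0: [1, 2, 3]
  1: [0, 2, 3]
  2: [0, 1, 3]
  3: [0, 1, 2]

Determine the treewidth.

A width-3 tree decomposition is:
Bags: B1 = {0, 1, 2, 3}
Tree: (single bag)
With just one bag of size 4, the width is 4 − 1 = 3, so tw(G) ≤ 3. For the lower bound, the 4 vertices {0, 1, 2, 3} are pairwise adjacent, and any tree decomposition puts a clique entirely inside one bag — forcing width ≥ 3. Hence tw(G) = 3 exactly.

3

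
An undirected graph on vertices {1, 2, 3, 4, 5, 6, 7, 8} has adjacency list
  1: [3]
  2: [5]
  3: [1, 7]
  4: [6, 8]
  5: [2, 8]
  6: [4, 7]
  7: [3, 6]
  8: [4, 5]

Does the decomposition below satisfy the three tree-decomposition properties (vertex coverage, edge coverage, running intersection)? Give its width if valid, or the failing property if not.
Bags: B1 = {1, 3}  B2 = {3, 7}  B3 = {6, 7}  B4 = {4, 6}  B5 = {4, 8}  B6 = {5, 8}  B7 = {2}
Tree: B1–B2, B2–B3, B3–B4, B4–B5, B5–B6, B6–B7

A tree decomposition must satisfy three properties: every vertex lies in some bag; for every edge, both endpoints lie together in some bag; and for every vertex, the bags containing it form a connected subtree. Here edge (5,2) lies in no bag, so the decomposition is invalid.

No — edge (5,2) lies in no bag.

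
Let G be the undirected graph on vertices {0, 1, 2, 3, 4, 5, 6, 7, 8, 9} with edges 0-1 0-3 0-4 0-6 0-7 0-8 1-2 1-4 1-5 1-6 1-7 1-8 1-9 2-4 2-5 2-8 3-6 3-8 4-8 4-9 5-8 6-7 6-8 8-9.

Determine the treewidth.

3

A width-3 tree decomposition is:
Bags: B1 = {0, 1, 4, 8}  B2 = {0, 1, 6, 8}  B3 = {1, 2, 4, 8}  B4 = {0, 1, 6, 7}  B5 = {1, 4, 8, 9}  B6 = {1, 2, 5, 8}  B7 = {0, 3, 6, 8}
Tree: B1–B2, B1–B3, B2–B4, B1–B5, B3–B6, B2–B7
Every bag has size at most 4, so the width is 4 − 1 = 3 and tw(G) ≤ 3. For the lower bound, the 4 vertices {0, 1, 4, 8} are pairwise adjacent, and any tree decomposition puts a clique entirely inside one bag — forcing width ≥ 3. Combining the bounds, tw(G) = 3.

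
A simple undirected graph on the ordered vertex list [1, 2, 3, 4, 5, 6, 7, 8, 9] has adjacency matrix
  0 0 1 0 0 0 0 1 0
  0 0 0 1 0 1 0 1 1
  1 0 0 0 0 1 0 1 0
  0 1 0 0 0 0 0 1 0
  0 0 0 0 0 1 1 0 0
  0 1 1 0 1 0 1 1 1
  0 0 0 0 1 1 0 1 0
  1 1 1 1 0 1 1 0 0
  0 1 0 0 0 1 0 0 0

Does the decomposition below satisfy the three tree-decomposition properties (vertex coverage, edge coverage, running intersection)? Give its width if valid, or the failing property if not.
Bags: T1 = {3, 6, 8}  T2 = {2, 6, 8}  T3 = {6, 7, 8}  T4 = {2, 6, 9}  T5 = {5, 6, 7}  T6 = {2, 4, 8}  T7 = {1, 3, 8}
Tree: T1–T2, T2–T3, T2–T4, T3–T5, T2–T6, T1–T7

Yes; width 2.

Checking the three conditions: (i) the bags cover all of {1, 2, 3, 4, 5, 6, 7, 8, 9}; (ii) for each edge, some bag contains both endpoints; (iii) the bags containing any fixed vertex form a subtree. All hold, so the decomposition is valid with width 3 − 1 = 2.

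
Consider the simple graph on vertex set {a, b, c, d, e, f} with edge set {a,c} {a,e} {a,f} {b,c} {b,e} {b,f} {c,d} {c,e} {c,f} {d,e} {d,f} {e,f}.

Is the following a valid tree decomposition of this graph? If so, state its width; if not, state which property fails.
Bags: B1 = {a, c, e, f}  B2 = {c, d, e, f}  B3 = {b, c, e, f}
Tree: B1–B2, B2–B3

Yes; width 3.

Checking the three conditions: (i) the bags cover all of {a, b, c, d, e, f}; (ii) for each edge, some bag contains both endpoints; (iii) the bags containing any fixed vertex form a subtree. All hold, so the decomposition is valid with width 4 − 1 = 3.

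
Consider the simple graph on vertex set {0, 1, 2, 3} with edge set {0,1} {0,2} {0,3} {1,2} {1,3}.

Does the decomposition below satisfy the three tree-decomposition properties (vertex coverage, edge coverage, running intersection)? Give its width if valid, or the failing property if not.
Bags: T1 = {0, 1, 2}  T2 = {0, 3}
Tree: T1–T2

No — edge (1,3) lies in no bag.

A tree decomposition must satisfy three properties: every vertex lies in some bag; for every edge, both endpoints lie together in some bag; and for every vertex, the bags containing it form a connected subtree. Here edge (1,3) lies in no bag, so the decomposition is invalid.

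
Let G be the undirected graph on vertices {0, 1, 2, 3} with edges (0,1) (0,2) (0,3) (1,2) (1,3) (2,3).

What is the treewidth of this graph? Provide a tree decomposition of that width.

With just one bag of size 4, the width is 4 − 1 = 3, so tw(G) ≤ 3. Conversely, {0, 1, 2, 3} is a clique of size 4, and the vertices of any clique must share a bag in every tree decomposition; so some bag has ≥ 4 vertices and tw(G) ≥ 3. Therefore the treewidth is 3.

Treewidth 3.
Bags: B1 = {0, 1, 2, 3}
Tree: (single bag)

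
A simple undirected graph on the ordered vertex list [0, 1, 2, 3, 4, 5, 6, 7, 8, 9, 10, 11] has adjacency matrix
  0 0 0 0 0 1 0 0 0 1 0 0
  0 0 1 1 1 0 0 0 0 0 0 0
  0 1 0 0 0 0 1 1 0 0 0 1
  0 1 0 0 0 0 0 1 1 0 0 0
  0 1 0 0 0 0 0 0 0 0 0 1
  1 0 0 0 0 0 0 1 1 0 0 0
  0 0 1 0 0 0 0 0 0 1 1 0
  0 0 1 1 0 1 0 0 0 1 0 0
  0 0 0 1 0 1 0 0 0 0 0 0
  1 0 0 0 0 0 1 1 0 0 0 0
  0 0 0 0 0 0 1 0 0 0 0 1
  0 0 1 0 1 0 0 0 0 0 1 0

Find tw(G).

A width-3 tree decomposition is:
Bags: B1 = {4, 6, 10, 11}  B2 = {2, 4, 6, 11}  B3 = {1, 2, 4, 6}  B4 = {1, 2, 6, 9}  B5 = {1, 2, 7, 9}  B6 = {1, 3, 7, 9}  B7 = {0, 3, 7, 9}  B8 = {0, 3, 5, 7}  B9 = {0, 3, 5, 8}
Tree: B1–B2, B2–B3, B3–B4, B4–B5, B5–B6, B6–B7, B7–B8, B8–B9
Every bag has size at most 4, so the width is 4 − 1 = 3 and tw(G) ≤ 3. For the lower bound: the 4 vertex sets {4,10,11}, {6}, {2}, {1,3,7,9} are disjoint, each induces a connected subgraph, and every pair is joined by at least one edge of G. Contracting each set to a single vertex therefore yields K_{4} as a minor, and since treewidth is minor-monotone, tw(G) ≥ tw(K_{4}) = 3. The upper and lower bounds meet at 3, so that is the treewidth.

3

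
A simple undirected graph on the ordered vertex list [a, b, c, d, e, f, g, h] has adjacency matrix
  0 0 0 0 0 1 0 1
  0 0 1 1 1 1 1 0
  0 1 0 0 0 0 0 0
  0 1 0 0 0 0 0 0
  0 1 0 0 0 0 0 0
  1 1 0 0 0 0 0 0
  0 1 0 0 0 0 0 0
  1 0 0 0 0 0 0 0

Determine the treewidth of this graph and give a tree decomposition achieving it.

Treewidth 1.
One optimal decomposition is:
Bags: B1 = {a, f}  B2 = {b, f}  B3 = {b, d}  B4 = {b, g}  B5 = {a, h}  B6 = {b, c}  B7 = {b, e}
Tree: B1–B2, B2–B3, B2–B4, B1–B5, B3–B6, B2–B7

Every bag has size at most 2, so the width is 2 − 1 = 1 and tw(G) ≤ 1. Since G has at least one edge (e.g. f–a), it is not an edgeless graph, so tw(G) ≥ 1. The upper and lower bounds meet at 1, so that is the treewidth.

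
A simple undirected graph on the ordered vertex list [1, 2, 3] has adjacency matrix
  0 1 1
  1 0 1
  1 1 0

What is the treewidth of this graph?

A width-2 tree decomposition is:
Bags: B1 = {1, 2, 3}
Tree: (single bag)
A single bag containing all 3 vertices is trivially a valid decomposition of width 2. On the other hand G contains the 3-clique {1, 2, 3}. A clique must lie in a single bag of any decomposition, so no decomposition can have width below 2. Hence tw(G) = 2 exactly.

2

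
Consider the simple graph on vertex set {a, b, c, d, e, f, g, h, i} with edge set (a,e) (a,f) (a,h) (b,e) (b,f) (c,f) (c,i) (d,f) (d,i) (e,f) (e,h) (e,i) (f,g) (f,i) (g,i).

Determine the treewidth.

A width-2 tree decomposition is:
Bags: B1 = {f, g, i}  B2 = {e, f, i}  B3 = {a, e, f}  B4 = {d, f, i}  B5 = {a, e, h}  B6 = {c, f, i}  B7 = {b, e, f}
Tree: B1–B2, B2–B3, B2–B4, B3–B5, B2–B6, B2–B7
Each bag holds 3 vertices, so the decomposition has width 2, which upper-bounds the treewidth. Conversely, {a, e, h} is a clique of size 3, and the vertices of any clique must share a bag in every tree decomposition; so some bag has ≥ 3 vertices and tw(G) ≥ 2. Combining the bounds, tw(G) = 2.

2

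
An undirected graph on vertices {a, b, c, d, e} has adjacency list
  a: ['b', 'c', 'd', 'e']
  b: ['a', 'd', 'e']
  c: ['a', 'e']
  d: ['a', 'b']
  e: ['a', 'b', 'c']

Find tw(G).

A width-2 tree decomposition is:
Bags: B1 = {a, b, e}  B2 = {a, c, e}  B3 = {a, b, d}
Tree: B1–B2, B1–B3
The largest bag has 3 vertices, giving width 2; this decomposition certifies tw(G) ≤ 2. For the lower bound, the 3 vertices {a, b, d} are pairwise adjacent, and any tree decomposition puts a clique entirely inside one bag — forcing width ≥ 2. Hence tw(G) = 2 exactly.

2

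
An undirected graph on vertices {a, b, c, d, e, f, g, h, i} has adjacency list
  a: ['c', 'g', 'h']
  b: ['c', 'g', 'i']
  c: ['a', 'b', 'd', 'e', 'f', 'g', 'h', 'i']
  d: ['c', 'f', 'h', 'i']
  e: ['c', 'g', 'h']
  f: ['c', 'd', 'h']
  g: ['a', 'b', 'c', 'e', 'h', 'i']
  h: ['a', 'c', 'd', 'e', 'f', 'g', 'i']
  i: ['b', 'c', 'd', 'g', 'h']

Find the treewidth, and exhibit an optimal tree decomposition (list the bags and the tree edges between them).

The largest bag has 4 vertices, giving width 3; this decomposition certifies tw(G) ≤ 3. On the other hand G contains the 4-clique {c, d, f, h}. A clique must lie in a single bag of any decomposition, so no decomposition can have width below 3. Hence tw(G) = 3 exactly.

Treewidth 3.
One such decomposition:
Bags: B1 = {c, g, h, i}  B2 = {c, d, h, i}  B3 = {c, e, g, h}  B4 = {c, d, f, h}  B5 = {b, c, g, i}  B6 = {a, c, g, h}
Tree: B1–B2, B1–B3, B2–B4, B1–B5, B1–B6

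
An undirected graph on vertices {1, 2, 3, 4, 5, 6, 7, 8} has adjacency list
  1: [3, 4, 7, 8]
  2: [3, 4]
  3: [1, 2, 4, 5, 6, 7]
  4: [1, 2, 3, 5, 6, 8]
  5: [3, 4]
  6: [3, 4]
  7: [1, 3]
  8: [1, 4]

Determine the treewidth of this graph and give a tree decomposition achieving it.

Treewidth 2.
One optimal decomposition is:
Bags: B1 = {1, 3, 4}  B2 = {3, 4, 6}  B3 = {1, 3, 7}  B4 = {2, 3, 4}  B5 = {1, 4, 8}  B6 = {3, 4, 5}
Tree: B1–B2, B1–B3, B2–B4, B1–B5, B2–B6

Each bag holds 3 vertices, so the decomposition has width 2, which upper-bounds the treewidth. For the lower bound, the 3 vertices {1, 4, 8} are pairwise adjacent, and any tree decomposition puts a clique entirely inside one bag — forcing width ≥ 2. Combining the bounds, tw(G) = 2.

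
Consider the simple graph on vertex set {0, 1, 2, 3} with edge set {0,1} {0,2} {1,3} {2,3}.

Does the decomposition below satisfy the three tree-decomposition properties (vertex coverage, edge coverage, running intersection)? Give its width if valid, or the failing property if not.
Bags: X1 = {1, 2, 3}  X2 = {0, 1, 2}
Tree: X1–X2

Vertex coverage: the bags together contain {0, 1, 2, 3}, the full vertex set. Edge coverage: each edge of G has both endpoints in at least one bag. Running intersection: for every vertex, the bags containing it form a connected subtree. All three properties hold, so this is a valid tree decomposition of width max|bag| − 1 = 2, and hence tw(G) ≤ 2.

Yes; width 2.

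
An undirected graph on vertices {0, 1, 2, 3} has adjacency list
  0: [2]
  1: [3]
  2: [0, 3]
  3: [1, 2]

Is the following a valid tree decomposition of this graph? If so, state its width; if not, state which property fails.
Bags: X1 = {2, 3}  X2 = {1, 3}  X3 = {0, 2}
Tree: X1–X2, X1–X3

Vertex coverage: the bags together contain {0, 1, 2, 3}, the full vertex set. Edge coverage: each edge of G has both endpoints in at least one bag. Running intersection: for every vertex, the bags containing it form a connected subtree. All three properties hold, so this is a valid tree decomposition of width max|bag| − 1 = 1, and hence tw(G) ≤ 1.

Yes; width 1.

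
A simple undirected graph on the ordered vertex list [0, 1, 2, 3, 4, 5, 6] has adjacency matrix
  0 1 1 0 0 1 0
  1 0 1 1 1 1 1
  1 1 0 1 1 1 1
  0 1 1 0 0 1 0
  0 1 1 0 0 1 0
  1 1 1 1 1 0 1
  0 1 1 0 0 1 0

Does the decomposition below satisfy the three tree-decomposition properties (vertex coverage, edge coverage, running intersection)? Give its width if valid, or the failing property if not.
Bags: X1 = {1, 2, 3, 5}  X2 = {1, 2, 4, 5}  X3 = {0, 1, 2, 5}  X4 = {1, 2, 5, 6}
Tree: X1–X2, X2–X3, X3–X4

Vertex coverage: the bags together contain {0, 1, 2, 3, 4, 5, 6}, the full vertex set. Edge coverage: each edge of G has both endpoints in at least one bag. Running intersection: for every vertex, the bags containing it form a connected subtree. All three properties hold, so this is a valid tree decomposition of width max|bag| − 1 = 3, and hence tw(G) ≤ 3.

Yes; width 3.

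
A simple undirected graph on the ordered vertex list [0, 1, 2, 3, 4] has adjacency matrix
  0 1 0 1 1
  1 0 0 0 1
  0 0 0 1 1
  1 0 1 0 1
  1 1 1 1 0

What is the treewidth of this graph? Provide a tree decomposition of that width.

The largest bag has 3 vertices, giving width 2; this decomposition certifies tw(G) ≤ 2. Conversely, {0, 1, 4} is a clique of size 3, and the vertices of any clique must share a bag in every tree decomposition; so some bag has ≥ 3 vertices and tw(G) ≥ 2. The upper and lower bounds meet at 2, so that is the treewidth.

Treewidth 2.
One optimal decomposition is:
Bags: B1 = {0, 3, 4}  B2 = {2, 3, 4}  B3 = {0, 1, 4}
Tree: B1–B2, B1–B3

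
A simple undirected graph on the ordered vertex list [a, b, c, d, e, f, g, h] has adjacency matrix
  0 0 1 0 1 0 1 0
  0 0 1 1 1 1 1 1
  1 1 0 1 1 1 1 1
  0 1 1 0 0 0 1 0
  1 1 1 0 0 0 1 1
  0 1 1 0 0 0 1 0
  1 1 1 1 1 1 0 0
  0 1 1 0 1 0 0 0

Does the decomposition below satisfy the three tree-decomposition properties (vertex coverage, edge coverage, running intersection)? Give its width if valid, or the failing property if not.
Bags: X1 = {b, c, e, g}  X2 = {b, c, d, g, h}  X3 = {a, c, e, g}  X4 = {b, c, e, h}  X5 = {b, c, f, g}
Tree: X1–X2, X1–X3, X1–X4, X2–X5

A tree decomposition must satisfy three properties: every vertex lies in some bag; for every edge, both endpoints lie together in some bag; and for every vertex, the bags containing it form a connected subtree. Here bags containing vertex h are not connected in the tree, so the decomposition is invalid.

No — bags containing vertex h are not connected in the tree.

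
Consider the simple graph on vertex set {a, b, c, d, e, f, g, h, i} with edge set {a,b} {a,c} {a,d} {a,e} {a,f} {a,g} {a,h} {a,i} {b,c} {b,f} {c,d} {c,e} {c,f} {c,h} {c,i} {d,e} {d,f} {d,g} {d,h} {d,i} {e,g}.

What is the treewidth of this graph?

3

A width-3 tree decomposition is:
Bags: B1 = {a, c, d, f}  B2 = {a, c, d, e}  B3 = {a, c, d, i}  B4 = {a, d, e, g}  B5 = {a, c, d, h}  B6 = {a, b, c, f}
Tree: B1–B2, B1–B3, B2–B4, B3–B5, B1–B6
The largest bag has 4 vertices, giving width 3; this decomposition certifies tw(G) ≤ 3. For the lower bound, the 4 vertices {a, d, e, g} are pairwise adjacent, and any tree decomposition puts a clique entirely inside one bag — forcing width ≥ 3. The upper and lower bounds meet at 3, so that is the treewidth.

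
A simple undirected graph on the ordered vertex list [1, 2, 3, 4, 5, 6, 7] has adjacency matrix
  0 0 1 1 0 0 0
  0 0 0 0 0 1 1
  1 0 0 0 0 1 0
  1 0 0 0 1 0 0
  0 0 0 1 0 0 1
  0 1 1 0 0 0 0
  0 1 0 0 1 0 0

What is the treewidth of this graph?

2

A width-2 tree decomposition is:
Bags: B1 = {1, 3, 6}  B2 = {1, 2, 6}  B3 = {1, 2, 7}  B4 = {1, 5, 7}  B5 = {1, 4, 5}
Tree: B1–B2, B2–B3, B3–B4, B4–B5
The largest bag has 3 vertices, giving width 2; this decomposition certifies tw(G) ≤ 2. For the lower bound, G contains the cycle 1–3–6–2–7–5–4–1, so G is not a forest; only forests have treewidth ≤ 1, hence tw(G) ≥ 2. Combining the bounds, tw(G) = 2.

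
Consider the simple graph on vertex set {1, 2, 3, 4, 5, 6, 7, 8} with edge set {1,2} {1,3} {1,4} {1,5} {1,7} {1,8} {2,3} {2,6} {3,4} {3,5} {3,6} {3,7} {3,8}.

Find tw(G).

2

A width-2 tree decomposition is:
Bags: B1 = {1, 2, 3}  B2 = {1, 3, 8}  B3 = {1, 3, 7}  B4 = {2, 3, 6}  B5 = {1, 3, 5}  B6 = {1, 3, 4}
Tree: B1–B2, B1–B3, B1–B4, B3–B5, B5–B6
Every bag has size at most 3, so the width is 3 − 1 = 2 and tw(G) ≤ 2. Conversely, {1, 2, 3} is a clique of size 3, and the vertices of any clique must share a bag in every tree decomposition; so some bag has ≥ 3 vertices and tw(G) ≥ 2. Therefore the treewidth is 2.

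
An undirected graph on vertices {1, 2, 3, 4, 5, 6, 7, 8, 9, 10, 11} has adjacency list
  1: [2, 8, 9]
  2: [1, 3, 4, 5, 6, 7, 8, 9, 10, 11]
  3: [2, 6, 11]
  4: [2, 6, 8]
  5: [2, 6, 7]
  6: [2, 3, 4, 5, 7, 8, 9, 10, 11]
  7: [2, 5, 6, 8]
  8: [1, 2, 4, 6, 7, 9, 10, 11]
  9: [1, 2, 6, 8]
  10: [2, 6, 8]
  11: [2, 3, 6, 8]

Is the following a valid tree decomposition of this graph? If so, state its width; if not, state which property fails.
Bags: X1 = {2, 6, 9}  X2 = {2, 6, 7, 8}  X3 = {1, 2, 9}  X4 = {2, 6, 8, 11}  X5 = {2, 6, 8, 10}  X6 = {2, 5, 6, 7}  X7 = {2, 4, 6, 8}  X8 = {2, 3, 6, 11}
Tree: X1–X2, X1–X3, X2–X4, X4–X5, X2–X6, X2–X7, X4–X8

No — edge (8,9) lies in no bag.

A tree decomposition must satisfy three properties: every vertex lies in some bag; for every edge, both endpoints lie together in some bag; and for every vertex, the bags containing it form a connected subtree. Here edge (8,9) lies in no bag, so the decomposition is invalid.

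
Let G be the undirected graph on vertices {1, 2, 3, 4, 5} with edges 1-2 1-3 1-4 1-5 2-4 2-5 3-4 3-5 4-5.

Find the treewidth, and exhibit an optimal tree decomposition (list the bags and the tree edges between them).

Treewidth 3.
Bags: B1 = {1, 2, 4, 5}  B2 = {1, 3, 4, 5}
Tree: B1–B2

The largest bag has 4 vertices, giving width 3; this decomposition certifies tw(G) ≤ 3. For the lower bound, the 4 vertices {1, 2, 4, 5} are pairwise adjacent, and any tree decomposition puts a clique entirely inside one bag — forcing width ≥ 3. Therefore the treewidth is 3.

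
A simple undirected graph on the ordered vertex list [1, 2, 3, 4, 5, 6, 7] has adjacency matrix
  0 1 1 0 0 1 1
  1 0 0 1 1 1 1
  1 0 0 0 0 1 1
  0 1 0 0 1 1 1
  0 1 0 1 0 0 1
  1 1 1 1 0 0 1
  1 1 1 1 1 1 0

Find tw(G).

3

A width-3 tree decomposition is:
Bags: B1 = {2, 4, 6, 7}  B2 = {1, 2, 6, 7}  B3 = {1, 3, 6, 7}  B4 = {2, 4, 5, 7}
Tree: B1–B2, B2–B3, B1–B4
Each bag holds 4 vertices, so the decomposition has width 3, which upper-bounds the treewidth. For the lower bound, the 4 vertices {1, 2, 6, 7} are pairwise adjacent, and any tree decomposition puts a clique entirely inside one bag — forcing width ≥ 3. Therefore the treewidth is 3.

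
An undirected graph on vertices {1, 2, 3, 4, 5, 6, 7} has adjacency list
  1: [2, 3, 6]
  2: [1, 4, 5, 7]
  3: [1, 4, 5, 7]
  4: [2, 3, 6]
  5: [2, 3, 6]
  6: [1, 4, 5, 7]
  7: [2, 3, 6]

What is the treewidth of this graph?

3

A width-3 tree decomposition is:
Bags: B1 = {2, 3, 4, 6}  B2 = {2, 3, 6, 7}  B3 = {1, 2, 3, 6}  B4 = {2, 3, 5, 6}
Tree: B1–B2, B2–B3, B3–B4
Every bag has size at most 4, so the width is 4 − 1 = 3 and tw(G) ≤ 3. For the lower bound: the 4 vertex sets {4,6}, {3,7}, {2}, {1} are disjoint, each induces a connected subgraph, and every pair is joined by at least one edge of G. Contracting each set to a single vertex therefore yields K_{4} as a minor, and since treewidth is minor-monotone, tw(G) ≥ tw(K_{4}) = 3. Hence tw(G) = 3 exactly.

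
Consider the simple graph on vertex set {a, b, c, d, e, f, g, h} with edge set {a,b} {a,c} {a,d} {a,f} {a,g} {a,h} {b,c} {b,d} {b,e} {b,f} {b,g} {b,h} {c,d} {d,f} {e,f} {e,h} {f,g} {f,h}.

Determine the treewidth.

3

A width-3 tree decomposition is:
Bags: B1 = {a, b, c, d}  B2 = {a, b, d, f}  B3 = {a, b, f, h}  B4 = {a, b, f, g}  B5 = {b, e, f, h}
Tree: B1–B2, B2–B3, B3–B4, B3–B5
Every bag has size at most 4, so the width is 4 − 1 = 3 and tw(G) ≤ 3. On the other hand G contains the 4-clique {a, b, c, d}. A clique must lie in a single bag of any decomposition, so no decomposition can have width below 3. Hence tw(G) = 3 exactly.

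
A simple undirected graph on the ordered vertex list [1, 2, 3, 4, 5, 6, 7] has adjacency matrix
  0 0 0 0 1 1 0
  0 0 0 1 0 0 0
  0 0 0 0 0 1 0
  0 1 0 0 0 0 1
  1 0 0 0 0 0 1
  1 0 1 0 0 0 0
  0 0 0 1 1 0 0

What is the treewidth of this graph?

1

A width-1 tree decomposition is:
Bags: B1 = {3, 6}  B2 = {1, 6}  B3 = {1, 5}  B4 = {5, 7}  B5 = {4, 7}  B6 = {2, 4}
Tree: B1–B2, B2–B3, B3–B4, B4–B5, B5–B6
The largest bag has 2 vertices, giving width 1; this decomposition certifies tw(G) ≤ 1. Any graph with an edge has treewidth ≥ 1, and G has the edge 3–6. The upper and lower bounds meet at 1, so that is the treewidth.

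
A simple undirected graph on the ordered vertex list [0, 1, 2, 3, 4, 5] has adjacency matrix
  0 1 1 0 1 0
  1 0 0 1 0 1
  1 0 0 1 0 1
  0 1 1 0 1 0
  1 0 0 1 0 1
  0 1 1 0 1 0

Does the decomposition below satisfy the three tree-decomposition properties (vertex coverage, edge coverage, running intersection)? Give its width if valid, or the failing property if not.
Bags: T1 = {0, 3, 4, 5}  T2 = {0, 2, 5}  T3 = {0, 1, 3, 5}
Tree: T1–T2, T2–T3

No — edge (3,2) lies in no bag.

A tree decomposition must satisfy three properties: every vertex lies in some bag; for every edge, both endpoints lie together in some bag; and for every vertex, the bags containing it form a connected subtree. Here edge (3,2) lies in no bag, so the decomposition is invalid.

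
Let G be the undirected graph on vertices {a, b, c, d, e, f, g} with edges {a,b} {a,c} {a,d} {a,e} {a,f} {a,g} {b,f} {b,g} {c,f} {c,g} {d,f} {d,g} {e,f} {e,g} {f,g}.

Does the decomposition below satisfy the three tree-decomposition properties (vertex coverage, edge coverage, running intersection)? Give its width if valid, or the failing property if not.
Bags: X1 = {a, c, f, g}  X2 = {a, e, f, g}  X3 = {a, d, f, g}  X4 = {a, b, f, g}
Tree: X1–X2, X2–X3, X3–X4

Checking the three conditions: (i) the bags cover all of {a, b, c, d, e, f, g}; (ii) for each edge, some bag contains both endpoints; (iii) the bags containing any fixed vertex form a subtree. All hold, so the decomposition is valid with width 4 − 1 = 3.

Yes; width 3.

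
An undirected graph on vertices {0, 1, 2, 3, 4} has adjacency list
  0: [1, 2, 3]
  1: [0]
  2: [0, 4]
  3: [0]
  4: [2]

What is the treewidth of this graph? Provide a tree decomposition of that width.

Each bag holds 2 vertices, so the decomposition has width 1, which upper-bounds the treewidth. G has an edge, so its treewidth is at least 1. Hence tw(G) = 1 exactly.

Treewidth 1.
Bags: B1 = {0, 1}  B2 = {0, 2}  B3 = {0, 3}  B4 = {2, 4}
Tree: B1–B2, B1–B3, B2–B4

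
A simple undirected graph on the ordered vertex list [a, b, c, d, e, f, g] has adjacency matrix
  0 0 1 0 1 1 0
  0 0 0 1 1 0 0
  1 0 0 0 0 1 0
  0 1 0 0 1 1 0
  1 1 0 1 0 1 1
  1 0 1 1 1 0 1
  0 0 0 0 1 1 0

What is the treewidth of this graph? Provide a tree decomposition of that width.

Each bag holds 3 vertices, so the decomposition has width 2, which upper-bounds the treewidth. Conversely, {d, e, f} is a clique of size 3, and the vertices of any clique must share a bag in every tree decomposition; so some bag has ≥ 3 vertices and tw(G) ≥ 2. The upper and lower bounds meet at 2, so that is the treewidth.

Treewidth 2.
One optimal decomposition is:
Bags: B1 = {a, e, f}  B2 = {d, e, f}  B3 = {e, f, g}  B4 = {a, c, f}  B5 = {b, d, e}
Tree: B1–B2, B2–B3, B1–B4, B2–B5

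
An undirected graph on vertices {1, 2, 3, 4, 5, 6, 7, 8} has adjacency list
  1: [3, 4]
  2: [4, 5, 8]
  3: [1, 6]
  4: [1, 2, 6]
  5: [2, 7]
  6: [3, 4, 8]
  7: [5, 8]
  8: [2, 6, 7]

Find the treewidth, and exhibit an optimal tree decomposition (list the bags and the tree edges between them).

Treewidth 2.
One optimal decomposition is:
Bags: B1 = {5, 7, 8}  B2 = {2, 5, 8}  B3 = {2, 6, 8}  B4 = {2, 4, 6}  B5 = {3, 4, 6}  B6 = {1, 3, 4}
Tree: B1–B2, B2–B3, B3–B4, B4–B5, B5–B6

Each bag holds 3 vertices, so the decomposition has width 2, which upper-bounds the treewidth. Since 7–5–2–8–7 is a cycle in G, G is not acyclic. Forests are exactly the graphs of treewidth ≤ 1, so tw(G) ≥ 2. The upper and lower bounds meet at 2, so that is the treewidth.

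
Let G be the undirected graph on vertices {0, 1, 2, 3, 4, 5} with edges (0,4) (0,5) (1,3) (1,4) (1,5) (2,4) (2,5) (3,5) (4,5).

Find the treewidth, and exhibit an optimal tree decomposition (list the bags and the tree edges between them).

Each bag holds 3 vertices, so the decomposition has width 2, which upper-bounds the treewidth. On the other hand G contains the 3-clique {1, 3, 5}. A clique must lie in a single bag of any decomposition, so no decomposition can have width below 2. Therefore the treewidth is 2.

Treewidth 2.
One optimal decomposition is:
Bags: B1 = {1, 4, 5}  B2 = {2, 4, 5}  B3 = {1, 3, 5}  B4 = {0, 4, 5}
Tree: B1–B2, B1–B3, B2–B4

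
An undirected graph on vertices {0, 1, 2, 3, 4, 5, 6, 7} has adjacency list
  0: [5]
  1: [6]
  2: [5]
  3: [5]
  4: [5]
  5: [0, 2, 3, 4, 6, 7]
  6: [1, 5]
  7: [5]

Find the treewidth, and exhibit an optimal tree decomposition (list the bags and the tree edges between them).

Each bag holds 2 vertices, so the decomposition has width 1, which upper-bounds the treewidth. Since G has at least one edge (e.g. 4–5), it is not an edgeless graph, so tw(G) ≥ 1. Combining the bounds, tw(G) = 1.

Treewidth 1.
One optimal decomposition is:
Bags: B1 = {4, 5}  B2 = {5, 6}  B3 = {5, 7}  B4 = {1, 6}  B5 = {0, 5}  B6 = {2, 5}  B7 = {3, 5}
Tree: B1–B2, B1–B3, B2–B4, B2–B5, B2–B6, B2–B7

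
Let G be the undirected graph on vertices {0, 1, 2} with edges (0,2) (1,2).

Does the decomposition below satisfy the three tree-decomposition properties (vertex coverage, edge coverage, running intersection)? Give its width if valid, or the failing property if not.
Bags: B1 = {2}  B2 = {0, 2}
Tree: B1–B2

No — vertex 1 appears in no bag.

A tree decomposition must satisfy three properties: every vertex lies in some bag; for every edge, both endpoints lie together in some bag; and for every vertex, the bags containing it form a connected subtree. Here vertex 1 appears in no bag, so the decomposition is invalid.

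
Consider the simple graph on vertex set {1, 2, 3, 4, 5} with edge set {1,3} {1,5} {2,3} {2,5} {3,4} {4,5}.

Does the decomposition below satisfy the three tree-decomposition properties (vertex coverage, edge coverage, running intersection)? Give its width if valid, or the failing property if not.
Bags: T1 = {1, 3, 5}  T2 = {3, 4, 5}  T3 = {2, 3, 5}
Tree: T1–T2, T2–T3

Every vertex of G appears in some bag (union = {1, 2, 3, 4, 5}); every edge is covered by a bag; and for each vertex v the set of bags containing v is connected in the bag tree. The decomposition is therefore valid. The largest bag has 3 vertices, so the width is 2.

Yes; width 2.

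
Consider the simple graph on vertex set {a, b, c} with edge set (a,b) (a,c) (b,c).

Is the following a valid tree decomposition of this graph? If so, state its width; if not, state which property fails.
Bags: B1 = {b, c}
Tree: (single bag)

No — vertex a appears in no bag.

A tree decomposition must satisfy three properties: every vertex lies in some bag; for every edge, both endpoints lie together in some bag; and for every vertex, the bags containing it form a connected subtree. Here vertex a appears in no bag, so the decomposition is invalid.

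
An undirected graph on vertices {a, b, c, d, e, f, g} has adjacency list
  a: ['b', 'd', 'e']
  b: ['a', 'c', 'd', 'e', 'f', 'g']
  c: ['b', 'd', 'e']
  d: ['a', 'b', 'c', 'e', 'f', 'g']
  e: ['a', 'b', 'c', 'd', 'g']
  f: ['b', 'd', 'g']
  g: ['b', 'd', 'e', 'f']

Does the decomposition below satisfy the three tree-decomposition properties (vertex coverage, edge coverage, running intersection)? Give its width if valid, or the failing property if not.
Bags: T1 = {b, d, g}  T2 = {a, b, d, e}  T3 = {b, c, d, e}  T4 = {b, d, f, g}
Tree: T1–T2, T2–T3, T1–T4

No — edge (e,g) lies in no bag.

A tree decomposition must satisfy three properties: every vertex lies in some bag; for every edge, both endpoints lie together in some bag; and for every vertex, the bags containing it form a connected subtree. Here edge (e,g) lies in no bag, so the decomposition is invalid.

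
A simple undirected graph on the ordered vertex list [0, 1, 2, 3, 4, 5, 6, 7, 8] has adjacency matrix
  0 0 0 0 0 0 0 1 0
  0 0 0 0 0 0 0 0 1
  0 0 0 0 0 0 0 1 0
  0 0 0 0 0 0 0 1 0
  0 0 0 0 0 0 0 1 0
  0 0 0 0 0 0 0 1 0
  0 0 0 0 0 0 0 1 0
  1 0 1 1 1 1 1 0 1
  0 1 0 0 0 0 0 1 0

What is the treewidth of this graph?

A width-1 tree decomposition is:
Bags: B1 = {7, 8}  B2 = {3, 7}  B3 = {6, 7}  B4 = {0, 7}  B5 = {4, 7}  B6 = {1, 8}  B7 = {2, 7}  B8 = {5, 7}
Tree: B1–B2, B1–B3, B2–B4, B4–B5, B1–B6, B4–B7, B5–B8
The largest bag has 2 vertices, giving width 1; this decomposition certifies tw(G) ≤ 1. G has an edge, so its treewidth is at least 1. The upper and lower bounds meet at 1, so that is the treewidth.

1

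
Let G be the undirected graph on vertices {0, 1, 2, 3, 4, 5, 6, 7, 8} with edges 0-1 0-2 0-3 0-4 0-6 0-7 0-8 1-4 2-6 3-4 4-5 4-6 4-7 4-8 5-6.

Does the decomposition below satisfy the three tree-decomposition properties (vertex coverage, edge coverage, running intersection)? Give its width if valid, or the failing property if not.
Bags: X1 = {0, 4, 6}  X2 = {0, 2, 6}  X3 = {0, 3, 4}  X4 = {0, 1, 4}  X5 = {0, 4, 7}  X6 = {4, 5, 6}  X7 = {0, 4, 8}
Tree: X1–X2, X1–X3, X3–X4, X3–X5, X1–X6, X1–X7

Vertex coverage: the bags together contain {0, 1, 2, 3, 4, 5, 6, 7, 8}, the full vertex set. Edge coverage: each edge of G has both endpoints in at least one bag. Running intersection: for every vertex, the bags containing it form a connected subtree. All three properties hold, so this is a valid tree decomposition of width max|bag| − 1 = 2, and hence tw(G) ≤ 2.

Yes; width 2.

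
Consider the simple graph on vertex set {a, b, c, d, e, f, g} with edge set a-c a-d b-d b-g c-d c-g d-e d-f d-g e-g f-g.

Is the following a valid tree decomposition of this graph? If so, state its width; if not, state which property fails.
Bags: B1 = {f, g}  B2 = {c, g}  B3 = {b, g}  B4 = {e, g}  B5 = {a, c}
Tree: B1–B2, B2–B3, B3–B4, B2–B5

No — vertex d appears in no bag.

A tree decomposition must satisfy three properties: every vertex lies in some bag; for every edge, both endpoints lie together in some bag; and for every vertex, the bags containing it form a connected subtree. Here vertex d appears in no bag, so the decomposition is invalid.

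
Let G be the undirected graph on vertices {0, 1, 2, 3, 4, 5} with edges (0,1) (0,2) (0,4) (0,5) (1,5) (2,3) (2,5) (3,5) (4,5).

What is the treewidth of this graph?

A width-2 tree decomposition is:
Bags: B1 = {0, 2, 5}  B2 = {0, 1, 5}  B3 = {0, 4, 5}  B4 = {2, 3, 5}
Tree: B1–B2, B2–B3, B1–B4
The largest bag has 3 vertices, giving width 2; this decomposition certifies tw(G) ≤ 2. Conversely, {0, 1, 5} is a clique of size 3, and the vertices of any clique must share a bag in every tree decomposition; so some bag has ≥ 3 vertices and tw(G) ≥ 2. The upper and lower bounds meet at 2, so that is the treewidth.

2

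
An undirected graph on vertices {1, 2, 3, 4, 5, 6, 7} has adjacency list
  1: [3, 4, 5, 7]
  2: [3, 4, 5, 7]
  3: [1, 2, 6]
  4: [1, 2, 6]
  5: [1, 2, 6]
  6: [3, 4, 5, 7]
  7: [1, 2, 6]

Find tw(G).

A width-3 tree decomposition is:
Bags: B1 = {1, 2, 5, 6}  B2 = {1, 2, 3, 6}  B3 = {1, 2, 6, 7}  B4 = {1, 2, 4, 6}
Tree: B1–B2, B2–B3, B3–B4
Every bag has size at most 4, so the width is 4 − 1 = 3 and tw(G) ≤ 3. For the lower bound: the 4 vertex sets {5,6}, {1,3}, {2}, {7} are disjoint, each induces a connected subgraph, and every pair is joined by at least one edge of G. Contracting each set to a single vertex therefore yields K_{4} as a minor, and since treewidth is minor-monotone, tw(G) ≥ tw(K_{4}) = 3. Combining the bounds, tw(G) = 3.

3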